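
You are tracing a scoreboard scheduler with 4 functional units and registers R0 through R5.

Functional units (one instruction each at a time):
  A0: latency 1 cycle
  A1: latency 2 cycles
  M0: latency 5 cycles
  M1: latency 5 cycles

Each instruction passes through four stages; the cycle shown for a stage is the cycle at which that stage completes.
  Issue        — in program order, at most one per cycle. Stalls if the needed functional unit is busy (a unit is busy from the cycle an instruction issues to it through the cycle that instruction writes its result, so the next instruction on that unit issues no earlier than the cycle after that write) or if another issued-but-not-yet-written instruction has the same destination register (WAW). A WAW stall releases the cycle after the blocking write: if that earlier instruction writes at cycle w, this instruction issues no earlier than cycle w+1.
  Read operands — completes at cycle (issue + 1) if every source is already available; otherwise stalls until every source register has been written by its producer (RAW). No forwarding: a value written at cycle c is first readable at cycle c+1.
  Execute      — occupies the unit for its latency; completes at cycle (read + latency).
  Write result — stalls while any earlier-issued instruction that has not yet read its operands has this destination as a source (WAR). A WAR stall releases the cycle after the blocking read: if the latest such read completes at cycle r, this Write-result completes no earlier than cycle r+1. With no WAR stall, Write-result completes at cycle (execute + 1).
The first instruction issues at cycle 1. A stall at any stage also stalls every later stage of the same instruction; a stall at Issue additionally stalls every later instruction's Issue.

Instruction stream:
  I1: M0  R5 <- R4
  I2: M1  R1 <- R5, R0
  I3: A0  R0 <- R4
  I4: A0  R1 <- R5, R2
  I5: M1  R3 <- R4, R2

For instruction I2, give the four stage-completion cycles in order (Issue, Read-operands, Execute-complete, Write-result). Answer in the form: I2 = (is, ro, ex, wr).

I2 = (2, 9, 14, 15)

I1  is:1  ro:2  ex:7  wr:8
I2  is:2  ro:9  ex:14  wr:15  — RAW R5: wait I1 write@8
I3  is:3  ro:4  ex:5  wr:10  — WAR R0: wait I2 read@9
I4  is:16  ro:17  ex:18  wr:19  — WAW R1: wait I2 write@15
I5  is:17  ro:18  ex:23  wr:24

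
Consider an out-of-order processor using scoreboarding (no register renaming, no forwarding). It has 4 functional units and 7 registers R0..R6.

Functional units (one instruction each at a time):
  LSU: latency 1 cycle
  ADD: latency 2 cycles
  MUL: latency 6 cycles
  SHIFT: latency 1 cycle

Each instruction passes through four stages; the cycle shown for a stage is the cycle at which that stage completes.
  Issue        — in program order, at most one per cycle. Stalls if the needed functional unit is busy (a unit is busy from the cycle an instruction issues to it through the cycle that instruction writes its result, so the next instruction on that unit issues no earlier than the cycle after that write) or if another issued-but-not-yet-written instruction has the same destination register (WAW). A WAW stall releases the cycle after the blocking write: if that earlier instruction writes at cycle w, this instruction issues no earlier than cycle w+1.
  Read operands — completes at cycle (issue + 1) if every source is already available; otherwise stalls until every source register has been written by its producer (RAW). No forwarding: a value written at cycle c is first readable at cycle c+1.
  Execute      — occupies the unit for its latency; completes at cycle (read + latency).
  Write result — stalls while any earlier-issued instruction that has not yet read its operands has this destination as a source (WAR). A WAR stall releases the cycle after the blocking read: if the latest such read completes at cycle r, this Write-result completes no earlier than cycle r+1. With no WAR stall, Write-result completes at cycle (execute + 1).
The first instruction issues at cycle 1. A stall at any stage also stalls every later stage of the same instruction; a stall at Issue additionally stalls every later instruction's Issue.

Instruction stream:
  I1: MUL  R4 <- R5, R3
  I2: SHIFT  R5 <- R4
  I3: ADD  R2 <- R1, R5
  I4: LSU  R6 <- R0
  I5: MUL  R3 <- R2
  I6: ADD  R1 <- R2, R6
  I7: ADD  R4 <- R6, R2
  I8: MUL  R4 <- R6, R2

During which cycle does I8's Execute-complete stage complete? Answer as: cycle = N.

[1] I1 issues→MUL
[2] I1 reads, I2 issues→SHIFT
[3] I3 issues→ADD
[4] I4 issues→LSU
[5] I4 reads
[6] I4 exec-done
[7] I4 writes R6
[8] I1 exec-done
[9] I1 writes R4
[10] I2 reads, I5 issues→MUL
[11] I2 exec-done
[12] I2 writes R5
[13] I3 reads
[15] I3 exec-done
[16] I3 writes R2
[17] I5 reads, I6 issues→ADD
[18] I6 reads
[20] I6 exec-done
[21] I6 writes R1
[22] I7 issues→ADD
[23] I5 exec-done, I7 reads
[24] I5 writes R3
[25] I7 exec-done
[26] I7 writes R4
[27] I8 issues→MUL
[28] I8 reads
[34] I8 exec-done
[35] I8 writes R4

cycle = 34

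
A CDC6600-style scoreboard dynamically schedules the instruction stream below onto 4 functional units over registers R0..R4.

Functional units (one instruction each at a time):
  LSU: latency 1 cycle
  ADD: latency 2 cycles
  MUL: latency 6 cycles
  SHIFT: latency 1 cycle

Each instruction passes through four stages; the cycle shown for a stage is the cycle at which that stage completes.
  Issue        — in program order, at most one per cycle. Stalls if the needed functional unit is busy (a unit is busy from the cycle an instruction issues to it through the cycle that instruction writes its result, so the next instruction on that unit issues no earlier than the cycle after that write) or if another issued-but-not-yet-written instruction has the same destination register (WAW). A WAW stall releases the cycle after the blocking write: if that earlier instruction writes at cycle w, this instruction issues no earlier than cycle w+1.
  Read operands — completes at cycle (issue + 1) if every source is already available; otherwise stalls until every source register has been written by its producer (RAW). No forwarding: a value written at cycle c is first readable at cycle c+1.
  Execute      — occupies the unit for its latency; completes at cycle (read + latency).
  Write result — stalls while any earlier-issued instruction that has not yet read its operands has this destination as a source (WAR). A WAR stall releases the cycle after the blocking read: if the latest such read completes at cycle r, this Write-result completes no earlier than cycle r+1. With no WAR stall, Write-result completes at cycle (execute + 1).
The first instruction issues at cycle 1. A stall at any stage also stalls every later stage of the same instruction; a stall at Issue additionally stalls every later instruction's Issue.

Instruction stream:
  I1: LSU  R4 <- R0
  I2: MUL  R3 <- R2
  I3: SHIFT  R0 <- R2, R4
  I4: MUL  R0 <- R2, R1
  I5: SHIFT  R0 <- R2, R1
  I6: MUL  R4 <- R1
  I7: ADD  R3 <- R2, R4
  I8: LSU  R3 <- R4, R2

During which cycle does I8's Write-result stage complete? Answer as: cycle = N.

cycle = 37

I1 -> (1, 2, 3, 4)
I2 -> (2, 3, 9, 10)
I3 -> (3, 5, 6, 7)  // RAW R4: wait I1 write@4
I4 -> (11, 12, 18, 19)  // struct: MUL busy until I2 writes@10
I5 -> (20, 21, 22, 23)  // WAW R0: wait I4 write@19
I6 -> (21, 22, 28, 29)
I7 -> (22, 30, 32, 33)  // RAW R4: wait I6 write@29
I8 -> (34, 35, 36, 37)  // WAW R3: wait I7 write@33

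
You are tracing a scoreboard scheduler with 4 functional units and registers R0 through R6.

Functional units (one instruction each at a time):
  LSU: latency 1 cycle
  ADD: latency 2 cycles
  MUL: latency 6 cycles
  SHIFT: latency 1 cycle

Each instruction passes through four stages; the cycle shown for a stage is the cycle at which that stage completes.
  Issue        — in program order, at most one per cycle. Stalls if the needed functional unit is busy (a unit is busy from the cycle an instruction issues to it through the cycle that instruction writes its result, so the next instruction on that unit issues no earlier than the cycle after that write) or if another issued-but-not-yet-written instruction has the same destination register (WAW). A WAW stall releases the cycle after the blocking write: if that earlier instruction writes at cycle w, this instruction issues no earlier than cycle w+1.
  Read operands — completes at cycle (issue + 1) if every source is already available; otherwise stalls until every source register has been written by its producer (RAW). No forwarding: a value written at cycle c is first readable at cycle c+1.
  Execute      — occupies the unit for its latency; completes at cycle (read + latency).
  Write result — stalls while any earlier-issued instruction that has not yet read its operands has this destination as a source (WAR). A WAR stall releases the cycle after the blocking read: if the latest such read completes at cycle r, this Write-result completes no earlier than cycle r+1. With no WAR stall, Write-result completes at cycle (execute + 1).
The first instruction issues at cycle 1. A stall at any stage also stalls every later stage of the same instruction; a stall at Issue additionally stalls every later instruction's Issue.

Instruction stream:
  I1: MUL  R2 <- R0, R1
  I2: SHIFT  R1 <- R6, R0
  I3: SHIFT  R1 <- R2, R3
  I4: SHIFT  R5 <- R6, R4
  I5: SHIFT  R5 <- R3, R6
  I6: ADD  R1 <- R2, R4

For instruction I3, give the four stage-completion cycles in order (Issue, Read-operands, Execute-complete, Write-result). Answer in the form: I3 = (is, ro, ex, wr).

c1: I1 dispatched to MUL
c2: I1 operands ready · I2 dispatched to SHIFT
c3: I2 operands ready
c4: I2 complete
c5: R1←I2
c6: I3 dispatched to SHIFT
c8: I1 complete
c9: R2←I1
c10: I3 operands ready
c11: I3 complete
c12: R1←I3
c13: I4 dispatched to SHIFT
c14: I4 operands ready
c15: I4 complete
c16: R5←I4
c17: I5 dispatched to SHIFT
c18: I5 operands ready · I6 dispatched to ADD
c19: I5 complete · I6 operands ready
c20: R5←I5
c21: I6 complete
c22: R1←I6

I3 = (6, 10, 11, 12)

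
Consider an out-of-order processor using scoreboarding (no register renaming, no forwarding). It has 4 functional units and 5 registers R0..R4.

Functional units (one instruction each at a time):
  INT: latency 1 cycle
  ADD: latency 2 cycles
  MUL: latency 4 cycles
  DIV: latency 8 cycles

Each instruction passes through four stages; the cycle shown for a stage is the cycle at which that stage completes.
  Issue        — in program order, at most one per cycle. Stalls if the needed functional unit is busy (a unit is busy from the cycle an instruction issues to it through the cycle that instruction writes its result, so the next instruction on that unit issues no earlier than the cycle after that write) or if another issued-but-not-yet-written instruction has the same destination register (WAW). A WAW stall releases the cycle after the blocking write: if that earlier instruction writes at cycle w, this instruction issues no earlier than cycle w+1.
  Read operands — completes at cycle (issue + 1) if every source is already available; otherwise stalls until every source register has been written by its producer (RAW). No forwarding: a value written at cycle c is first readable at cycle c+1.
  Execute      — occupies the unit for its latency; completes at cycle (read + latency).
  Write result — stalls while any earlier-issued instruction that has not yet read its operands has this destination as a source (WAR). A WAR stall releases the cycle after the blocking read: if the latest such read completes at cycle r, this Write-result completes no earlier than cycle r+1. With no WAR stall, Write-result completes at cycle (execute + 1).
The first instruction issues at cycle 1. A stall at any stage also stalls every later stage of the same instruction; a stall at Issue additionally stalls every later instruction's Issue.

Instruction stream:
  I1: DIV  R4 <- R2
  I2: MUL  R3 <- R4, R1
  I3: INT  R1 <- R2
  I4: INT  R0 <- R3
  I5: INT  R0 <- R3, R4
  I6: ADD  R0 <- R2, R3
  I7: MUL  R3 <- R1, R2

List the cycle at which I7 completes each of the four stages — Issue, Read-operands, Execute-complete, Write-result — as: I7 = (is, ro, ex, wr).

I7 = (26, 27, 31, 32)

I1: IS=1 RO=2 EX=10 WR=11
I2: IS=2 RO=12 EX=16 WR=17  [RAW R4: wait I1 write@11]
I3: IS=3 RO=4 EX=5 WR=13  [WAR R1: wait I2 read@12]
I4: IS=14 RO=18 EX=19 WR=20  [struct: INT busy until I3 writes@13; RAW R3: wait I2 write@17]
I5: IS=21 RO=22 EX=23 WR=24  [struct: INT busy until I4 writes@20]
I6: IS=25 RO=26 EX=28 WR=29  [WAW R0: wait I5 write@24]
I7: IS=26 RO=27 EX=31 WR=32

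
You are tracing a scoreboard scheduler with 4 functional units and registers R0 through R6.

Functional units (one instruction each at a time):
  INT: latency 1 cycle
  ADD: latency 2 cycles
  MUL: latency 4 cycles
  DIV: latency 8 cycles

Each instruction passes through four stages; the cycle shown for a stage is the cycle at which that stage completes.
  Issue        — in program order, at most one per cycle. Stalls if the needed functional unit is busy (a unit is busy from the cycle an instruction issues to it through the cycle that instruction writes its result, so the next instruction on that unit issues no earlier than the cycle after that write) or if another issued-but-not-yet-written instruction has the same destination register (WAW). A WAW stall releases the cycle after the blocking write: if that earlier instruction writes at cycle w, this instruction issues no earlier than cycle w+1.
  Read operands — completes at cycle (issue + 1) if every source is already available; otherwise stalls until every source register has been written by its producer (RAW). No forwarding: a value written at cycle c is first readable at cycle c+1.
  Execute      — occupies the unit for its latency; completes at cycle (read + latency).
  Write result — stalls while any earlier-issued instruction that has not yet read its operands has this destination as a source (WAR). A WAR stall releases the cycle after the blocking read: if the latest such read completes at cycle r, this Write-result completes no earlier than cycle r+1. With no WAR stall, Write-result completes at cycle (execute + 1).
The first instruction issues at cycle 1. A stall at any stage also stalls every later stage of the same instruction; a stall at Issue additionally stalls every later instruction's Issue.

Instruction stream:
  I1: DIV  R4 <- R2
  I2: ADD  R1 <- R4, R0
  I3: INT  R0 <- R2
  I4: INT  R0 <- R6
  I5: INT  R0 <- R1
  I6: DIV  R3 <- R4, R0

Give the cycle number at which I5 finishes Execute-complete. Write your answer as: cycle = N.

I1  is:1  ro:2  ex:10  wr:11
I2  is:2  ro:12  ex:14  wr:15  — RAW R4: wait I1 write@11
I3  is:3  ro:4  ex:5  wr:13  — WAR R0: wait I2 read@12
I4  is:14  ro:15  ex:16  wr:17  — struct: INT busy until I3 writes@13
I5  is:18  ro:19  ex:20  wr:21  — struct: INT busy until I4 writes@17
I6  is:19  ro:22  ex:30  wr:31  — RAW R0: wait I5 write@21

cycle = 20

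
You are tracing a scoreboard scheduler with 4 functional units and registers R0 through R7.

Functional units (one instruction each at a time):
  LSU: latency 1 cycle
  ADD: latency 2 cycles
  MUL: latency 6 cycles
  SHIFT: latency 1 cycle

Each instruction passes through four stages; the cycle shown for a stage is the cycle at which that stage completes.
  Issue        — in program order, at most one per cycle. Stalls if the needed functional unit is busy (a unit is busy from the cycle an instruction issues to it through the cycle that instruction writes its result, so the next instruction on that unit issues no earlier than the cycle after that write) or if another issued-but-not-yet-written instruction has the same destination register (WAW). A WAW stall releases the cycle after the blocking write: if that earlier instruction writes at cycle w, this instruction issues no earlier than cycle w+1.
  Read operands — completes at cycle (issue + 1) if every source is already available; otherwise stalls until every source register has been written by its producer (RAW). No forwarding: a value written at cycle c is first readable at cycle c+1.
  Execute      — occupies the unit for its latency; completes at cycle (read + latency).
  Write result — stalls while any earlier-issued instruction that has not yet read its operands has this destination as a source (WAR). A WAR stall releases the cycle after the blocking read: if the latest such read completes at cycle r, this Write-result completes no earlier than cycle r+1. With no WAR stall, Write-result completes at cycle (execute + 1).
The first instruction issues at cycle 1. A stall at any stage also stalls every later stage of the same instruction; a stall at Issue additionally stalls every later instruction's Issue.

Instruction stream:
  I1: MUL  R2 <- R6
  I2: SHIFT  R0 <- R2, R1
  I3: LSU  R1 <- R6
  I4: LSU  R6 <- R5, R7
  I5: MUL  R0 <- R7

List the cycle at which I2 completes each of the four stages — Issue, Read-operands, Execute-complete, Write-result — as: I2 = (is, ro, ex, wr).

t=1  I1 dispatched to MUL
t=2  I1 operands ready, I2 dispatched to SHIFT
t=3  I3 dispatched to LSU
t=4  I3 operands ready
t=5  I3 complete
t=8  I1 complete
t=9  R2←I1
t=10  I2 operands ready
t=11  I2 complete, R1←I3
t=12  R0←I2, I4 dispatched to LSU
t=13  I4 operands ready, I5 dispatched to MUL
t=14  I4 complete, I5 operands ready
t=15  R6←I4
t=20  I5 complete
t=21  R0←I5

I2 = (2, 10, 11, 12)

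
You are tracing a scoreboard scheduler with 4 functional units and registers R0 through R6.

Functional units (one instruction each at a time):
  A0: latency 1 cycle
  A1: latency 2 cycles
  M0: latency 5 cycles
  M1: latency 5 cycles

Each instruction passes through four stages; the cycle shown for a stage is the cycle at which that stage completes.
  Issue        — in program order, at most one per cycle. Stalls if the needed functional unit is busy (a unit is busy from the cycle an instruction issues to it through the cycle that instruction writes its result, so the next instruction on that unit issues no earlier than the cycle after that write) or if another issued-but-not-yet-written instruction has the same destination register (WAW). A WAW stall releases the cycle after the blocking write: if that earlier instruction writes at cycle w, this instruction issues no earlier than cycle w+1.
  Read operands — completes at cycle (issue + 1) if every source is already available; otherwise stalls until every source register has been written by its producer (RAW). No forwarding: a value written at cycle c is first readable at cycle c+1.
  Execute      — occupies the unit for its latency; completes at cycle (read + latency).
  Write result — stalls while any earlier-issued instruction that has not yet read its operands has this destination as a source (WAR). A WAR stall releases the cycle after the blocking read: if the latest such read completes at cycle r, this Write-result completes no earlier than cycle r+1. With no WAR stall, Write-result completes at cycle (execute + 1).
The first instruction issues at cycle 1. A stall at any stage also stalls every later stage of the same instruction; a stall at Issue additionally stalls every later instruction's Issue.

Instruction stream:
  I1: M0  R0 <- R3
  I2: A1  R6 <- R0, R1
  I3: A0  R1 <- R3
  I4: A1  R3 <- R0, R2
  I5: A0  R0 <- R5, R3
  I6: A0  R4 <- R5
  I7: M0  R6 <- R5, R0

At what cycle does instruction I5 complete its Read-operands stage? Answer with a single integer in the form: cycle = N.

cycle = 18

t=1  I1 issues→M0
t=2  I1 reads; I2 issues→A1
t=3  I3 issues→A0
t=4  I3 reads
t=5  I3 exec-done
t=7  I1 exec-done
t=8  I1 writes R0
t=9  I2 reads
t=10  I3 writes R1
t=11  I2 exec-done
t=12  I2 writes R6
t=13  I4 issues→A1
t=14  I4 reads; I5 issues→A0
t=16  I4 exec-done
t=17  I4 writes R3
t=18  I5 reads
t=19  I5 exec-done
t=20  I5 writes R0
t=21  I6 issues→A0
t=22  I6 reads; I7 issues→M0
t=23  I6 exec-done; I7 reads
t=24  I6 writes R4
t=28  I7 exec-done
t=29  I7 writes R6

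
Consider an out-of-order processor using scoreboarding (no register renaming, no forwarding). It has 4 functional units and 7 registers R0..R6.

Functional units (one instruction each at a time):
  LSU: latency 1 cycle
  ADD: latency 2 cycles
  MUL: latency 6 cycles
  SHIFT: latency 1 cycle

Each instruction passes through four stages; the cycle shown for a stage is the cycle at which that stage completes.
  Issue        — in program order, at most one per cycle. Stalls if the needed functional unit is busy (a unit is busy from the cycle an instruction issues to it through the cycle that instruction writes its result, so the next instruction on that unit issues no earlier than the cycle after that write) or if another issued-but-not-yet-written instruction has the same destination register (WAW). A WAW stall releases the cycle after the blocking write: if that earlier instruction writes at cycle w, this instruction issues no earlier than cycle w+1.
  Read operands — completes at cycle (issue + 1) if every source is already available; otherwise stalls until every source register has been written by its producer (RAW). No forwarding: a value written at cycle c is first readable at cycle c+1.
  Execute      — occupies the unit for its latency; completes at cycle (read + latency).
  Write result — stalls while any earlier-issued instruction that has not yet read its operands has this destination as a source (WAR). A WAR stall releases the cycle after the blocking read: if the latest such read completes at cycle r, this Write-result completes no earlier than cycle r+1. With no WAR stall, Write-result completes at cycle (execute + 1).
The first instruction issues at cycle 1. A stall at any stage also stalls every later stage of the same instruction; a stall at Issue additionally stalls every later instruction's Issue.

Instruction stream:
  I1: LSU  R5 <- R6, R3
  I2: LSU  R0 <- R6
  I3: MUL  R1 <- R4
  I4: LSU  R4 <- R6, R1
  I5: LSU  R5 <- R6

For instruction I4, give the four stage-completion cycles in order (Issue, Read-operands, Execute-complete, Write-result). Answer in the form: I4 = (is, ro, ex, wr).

I4 = (9, 15, 16, 17)

t=1  issue I1 (LSU)
t=2  I1 read-ops
t=3  I1 finished on LSU
t=4  I1→R5
t=5  issue I2 (LSU)
t=6  I2 read-ops · issue I3 (MUL)
t=7  I2 finished on LSU · I3 read-ops
t=8  I2→R0
t=9  issue I4 (LSU)
t=13  I3 finished on MUL
t=14  I3→R1
t=15  I4 read-ops
t=16  I4 finished on LSU
t=17  I4→R4
t=18  issue I5 (LSU)
t=19  I5 read-ops
t=20  I5 finished on LSU
t=21  I5→R5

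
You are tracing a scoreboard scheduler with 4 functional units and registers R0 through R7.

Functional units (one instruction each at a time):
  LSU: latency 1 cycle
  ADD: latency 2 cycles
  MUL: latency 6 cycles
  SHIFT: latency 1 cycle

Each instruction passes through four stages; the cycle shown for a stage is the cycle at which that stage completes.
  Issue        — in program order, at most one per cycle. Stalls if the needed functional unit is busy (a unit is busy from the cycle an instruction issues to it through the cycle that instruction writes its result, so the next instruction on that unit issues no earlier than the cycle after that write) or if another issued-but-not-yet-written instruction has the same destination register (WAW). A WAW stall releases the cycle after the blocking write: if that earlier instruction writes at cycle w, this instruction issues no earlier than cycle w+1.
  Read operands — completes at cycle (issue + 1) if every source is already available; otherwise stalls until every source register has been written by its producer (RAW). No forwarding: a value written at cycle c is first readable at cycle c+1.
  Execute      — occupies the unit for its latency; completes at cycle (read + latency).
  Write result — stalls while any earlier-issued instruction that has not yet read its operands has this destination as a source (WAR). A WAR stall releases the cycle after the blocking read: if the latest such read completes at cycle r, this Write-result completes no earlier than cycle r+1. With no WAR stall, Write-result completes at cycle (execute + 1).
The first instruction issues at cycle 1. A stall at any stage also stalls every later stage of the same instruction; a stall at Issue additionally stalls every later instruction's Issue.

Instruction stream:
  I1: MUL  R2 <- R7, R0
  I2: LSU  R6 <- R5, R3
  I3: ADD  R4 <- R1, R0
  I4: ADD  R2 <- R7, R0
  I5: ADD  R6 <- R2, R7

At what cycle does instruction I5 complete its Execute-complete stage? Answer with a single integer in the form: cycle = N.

[I1] 1/2/8/9
[I2] 2/3/4/5
[I3] 3/4/6/7
[I4] 10/11/13/14  (WAW R2: wait I1 write@9)
[I5] 15/16/18/19  (struct: ADD busy until I4 writes@14)

cycle = 18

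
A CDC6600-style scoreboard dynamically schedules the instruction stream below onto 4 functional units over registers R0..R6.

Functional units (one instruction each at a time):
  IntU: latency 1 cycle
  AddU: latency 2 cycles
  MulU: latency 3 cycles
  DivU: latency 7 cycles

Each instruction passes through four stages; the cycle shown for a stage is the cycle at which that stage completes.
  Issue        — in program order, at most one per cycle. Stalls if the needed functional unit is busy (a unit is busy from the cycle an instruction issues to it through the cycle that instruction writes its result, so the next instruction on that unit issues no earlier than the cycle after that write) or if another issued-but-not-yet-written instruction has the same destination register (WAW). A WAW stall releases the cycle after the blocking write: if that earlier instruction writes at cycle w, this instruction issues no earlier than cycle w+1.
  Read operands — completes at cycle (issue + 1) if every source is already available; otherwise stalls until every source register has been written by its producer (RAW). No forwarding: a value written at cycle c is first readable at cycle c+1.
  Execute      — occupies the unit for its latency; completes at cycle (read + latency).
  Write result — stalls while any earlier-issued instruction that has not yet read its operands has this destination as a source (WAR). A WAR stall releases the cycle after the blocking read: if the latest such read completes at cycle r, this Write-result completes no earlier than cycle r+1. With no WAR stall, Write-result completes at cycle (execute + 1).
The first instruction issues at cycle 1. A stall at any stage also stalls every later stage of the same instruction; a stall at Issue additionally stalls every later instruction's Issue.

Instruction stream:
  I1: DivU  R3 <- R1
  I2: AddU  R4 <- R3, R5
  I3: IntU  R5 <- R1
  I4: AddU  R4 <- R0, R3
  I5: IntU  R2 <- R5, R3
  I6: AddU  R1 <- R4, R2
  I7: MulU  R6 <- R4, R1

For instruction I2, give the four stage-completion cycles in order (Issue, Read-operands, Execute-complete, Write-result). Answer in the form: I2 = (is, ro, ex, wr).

I1: IS=1 RO=2 EX=9 WR=10
I2: IS=2 RO=11 EX=13 WR=14  [RAW R3: wait I1 write@10]
I3: IS=3 RO=4 EX=5 WR=12  [WAR R5: wait I2 read@11]
I4: IS=15 RO=16 EX=18 WR=19  [struct: AddU busy until I2 writes@14]
I5: IS=16 RO=17 EX=18 WR=19
I6: IS=20 RO=21 EX=23 WR=24  [struct: AddU busy until I4 writes@19]
I7: IS=21 RO=25 EX=28 WR=29  [RAW R1: wait I6 write@24]

I2 = (2, 11, 13, 14)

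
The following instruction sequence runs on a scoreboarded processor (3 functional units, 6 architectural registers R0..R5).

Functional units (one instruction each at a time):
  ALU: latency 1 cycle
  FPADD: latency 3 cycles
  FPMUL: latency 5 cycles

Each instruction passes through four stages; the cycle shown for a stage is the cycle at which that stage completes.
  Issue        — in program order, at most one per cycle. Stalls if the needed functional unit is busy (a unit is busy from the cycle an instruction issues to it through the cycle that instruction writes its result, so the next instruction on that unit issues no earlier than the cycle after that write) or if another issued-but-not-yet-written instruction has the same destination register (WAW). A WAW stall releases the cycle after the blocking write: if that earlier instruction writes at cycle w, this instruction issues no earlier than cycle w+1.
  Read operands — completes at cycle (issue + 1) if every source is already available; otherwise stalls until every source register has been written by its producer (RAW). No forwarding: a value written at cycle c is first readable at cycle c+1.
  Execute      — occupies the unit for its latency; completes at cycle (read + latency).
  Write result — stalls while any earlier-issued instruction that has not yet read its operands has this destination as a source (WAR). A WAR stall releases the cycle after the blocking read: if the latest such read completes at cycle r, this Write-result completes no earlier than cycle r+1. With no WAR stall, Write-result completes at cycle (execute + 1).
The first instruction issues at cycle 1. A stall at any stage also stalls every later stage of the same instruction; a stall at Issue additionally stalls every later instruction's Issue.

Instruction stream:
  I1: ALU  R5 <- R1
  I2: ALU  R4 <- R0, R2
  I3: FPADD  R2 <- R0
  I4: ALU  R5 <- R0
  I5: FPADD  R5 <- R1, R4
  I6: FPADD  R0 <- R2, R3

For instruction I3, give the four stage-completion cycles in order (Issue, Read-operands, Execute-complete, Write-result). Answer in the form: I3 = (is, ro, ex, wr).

[1] issue I1 (ALU)
[2] I1 read-ops
[3] I1 finished on ALU
[4] I1→R5
[5] issue I2 (ALU)
[6] I2 read-ops | issue I3 (FPADD)
[7] I2 finished on ALU | I3 read-ops
[8] I2→R4
[9] issue I4 (ALU)
[10] I3 finished on FPADD | I4 read-ops
[11] I3→R2 | I4 finished on ALU
[12] I4→R5
[13] issue I5 (FPADD)
[14] I5 read-ops
[17] I5 finished on FPADD
[18] I5→R5
[19] issue I6 (FPADD)
[20] I6 read-ops
[23] I6 finished on FPADD
[24] I6→R0

I3 = (6, 7, 10, 11)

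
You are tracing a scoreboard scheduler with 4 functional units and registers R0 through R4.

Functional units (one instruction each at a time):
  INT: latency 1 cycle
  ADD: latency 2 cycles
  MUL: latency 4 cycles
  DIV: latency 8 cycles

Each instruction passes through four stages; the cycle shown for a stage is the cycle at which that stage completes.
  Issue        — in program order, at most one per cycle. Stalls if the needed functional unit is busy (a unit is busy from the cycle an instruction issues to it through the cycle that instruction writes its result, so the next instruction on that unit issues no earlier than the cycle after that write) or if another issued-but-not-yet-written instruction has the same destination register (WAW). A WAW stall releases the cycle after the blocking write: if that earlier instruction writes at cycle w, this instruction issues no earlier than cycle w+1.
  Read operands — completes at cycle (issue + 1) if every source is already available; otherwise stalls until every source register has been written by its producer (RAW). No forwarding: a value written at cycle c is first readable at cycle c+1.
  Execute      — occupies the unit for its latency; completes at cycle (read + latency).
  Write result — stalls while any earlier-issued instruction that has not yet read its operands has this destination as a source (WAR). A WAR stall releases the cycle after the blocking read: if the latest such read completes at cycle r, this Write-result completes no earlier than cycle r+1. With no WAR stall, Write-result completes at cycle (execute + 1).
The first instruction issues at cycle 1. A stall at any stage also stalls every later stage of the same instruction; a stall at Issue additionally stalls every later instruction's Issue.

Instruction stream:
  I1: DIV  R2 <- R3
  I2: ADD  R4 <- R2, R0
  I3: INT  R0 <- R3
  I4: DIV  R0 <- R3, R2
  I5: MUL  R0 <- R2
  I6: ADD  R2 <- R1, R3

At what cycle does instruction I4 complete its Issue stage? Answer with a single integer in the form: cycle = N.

t=1  I1 dispatched to DIV
t=2  I1 operands ready · I2 dispatched to ADD
t=3  I3 dispatched to INT
t=4  I3 operands ready
t=5  I3 complete
t=10  I1 complete
t=11  R2←I1
t=12  I2 operands ready
t=13  R0←I3
t=14  I2 complete · I4 dispatched to DIV
t=15  R4←I2 · I4 operands ready
t=23  I4 complete
t=24  R0←I4
t=25  I5 dispatched to MUL
t=26  I5 operands ready · I6 dispatched to ADD
t=27  I6 operands ready
t=29  I6 complete
t=30  I5 complete · R2←I6
t=31  R0←I5

cycle = 14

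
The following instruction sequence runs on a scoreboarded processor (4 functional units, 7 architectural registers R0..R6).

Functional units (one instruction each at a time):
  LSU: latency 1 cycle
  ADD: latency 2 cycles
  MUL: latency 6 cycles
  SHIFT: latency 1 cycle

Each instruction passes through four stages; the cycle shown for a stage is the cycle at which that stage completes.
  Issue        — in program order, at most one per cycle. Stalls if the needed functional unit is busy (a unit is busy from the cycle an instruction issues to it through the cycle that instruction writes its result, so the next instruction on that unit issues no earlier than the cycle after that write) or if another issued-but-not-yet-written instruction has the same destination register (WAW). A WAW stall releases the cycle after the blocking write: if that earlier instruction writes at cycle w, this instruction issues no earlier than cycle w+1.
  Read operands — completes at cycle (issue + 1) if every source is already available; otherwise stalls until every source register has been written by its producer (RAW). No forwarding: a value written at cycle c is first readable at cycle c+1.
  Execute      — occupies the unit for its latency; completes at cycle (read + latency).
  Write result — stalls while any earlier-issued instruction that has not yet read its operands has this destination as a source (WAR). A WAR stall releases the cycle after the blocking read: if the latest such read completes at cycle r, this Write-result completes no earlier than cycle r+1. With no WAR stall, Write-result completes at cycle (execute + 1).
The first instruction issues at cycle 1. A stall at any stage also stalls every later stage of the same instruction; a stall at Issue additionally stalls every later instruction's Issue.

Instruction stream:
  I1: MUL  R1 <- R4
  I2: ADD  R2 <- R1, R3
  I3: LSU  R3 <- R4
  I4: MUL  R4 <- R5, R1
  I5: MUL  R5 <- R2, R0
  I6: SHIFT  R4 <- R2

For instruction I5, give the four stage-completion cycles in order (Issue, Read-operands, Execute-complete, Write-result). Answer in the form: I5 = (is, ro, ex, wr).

t=1  I1 dispatched to MUL
t=2  I1 operands ready · I2 dispatched to ADD
t=3  I3 dispatched to LSU
t=4  I3 operands ready
t=5  I3 complete
t=8  I1 complete
t=9  R1←I1
t=10  I2 operands ready · I4 dispatched to MUL
t=11  R3←I3 · I4 operands ready
t=12  I2 complete
t=13  R2←I2
t=17  I4 complete
t=18  R4←I4
t=19  I5 dispatched to MUL
t=20  I5 operands ready · I6 dispatched to SHIFT
t=21  I6 operands ready
t=22  I6 complete
t=23  R4←I6
t=26  I5 complete
t=27  R5←I5

I5 = (19, 20, 26, 27)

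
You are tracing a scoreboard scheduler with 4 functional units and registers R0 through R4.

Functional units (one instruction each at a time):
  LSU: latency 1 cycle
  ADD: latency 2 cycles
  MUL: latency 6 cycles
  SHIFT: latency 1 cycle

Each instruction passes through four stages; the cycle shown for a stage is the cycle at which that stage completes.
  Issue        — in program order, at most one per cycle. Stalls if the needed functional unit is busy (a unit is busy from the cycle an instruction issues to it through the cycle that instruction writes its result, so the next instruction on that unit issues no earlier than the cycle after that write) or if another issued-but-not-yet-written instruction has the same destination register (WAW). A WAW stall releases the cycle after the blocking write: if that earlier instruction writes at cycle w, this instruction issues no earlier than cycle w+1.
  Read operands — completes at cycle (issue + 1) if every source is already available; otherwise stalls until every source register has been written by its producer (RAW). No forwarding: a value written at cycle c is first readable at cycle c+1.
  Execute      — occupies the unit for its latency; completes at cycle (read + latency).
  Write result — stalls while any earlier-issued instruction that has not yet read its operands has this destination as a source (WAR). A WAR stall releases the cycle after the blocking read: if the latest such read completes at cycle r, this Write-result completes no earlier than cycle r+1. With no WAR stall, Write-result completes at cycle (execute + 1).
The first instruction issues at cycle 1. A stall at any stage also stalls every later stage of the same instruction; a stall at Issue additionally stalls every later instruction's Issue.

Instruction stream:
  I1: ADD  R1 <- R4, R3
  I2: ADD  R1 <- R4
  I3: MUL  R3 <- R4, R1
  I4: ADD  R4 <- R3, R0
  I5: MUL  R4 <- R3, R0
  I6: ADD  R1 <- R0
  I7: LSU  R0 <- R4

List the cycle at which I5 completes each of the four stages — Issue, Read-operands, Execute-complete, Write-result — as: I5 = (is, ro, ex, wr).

[I1] 1/2/4/5
[I2] 6/7/9/10  (struct: ADD busy until I1 writes@5)
[I3] 7/11/17/18  (RAW R1: wait I2 write@10)
[I4] 11/19/21/22  (struct: ADD busy until I2 writes@10; RAW R3: wait I3 write@18)
[I5] 23/24/30/31  (WAW R4: wait I4 write@22)
[I6] 24/25/27/28
[I7] 25/32/33/34  (RAW R4: wait I5 write@31)

I5 = (23, 24, 30, 31)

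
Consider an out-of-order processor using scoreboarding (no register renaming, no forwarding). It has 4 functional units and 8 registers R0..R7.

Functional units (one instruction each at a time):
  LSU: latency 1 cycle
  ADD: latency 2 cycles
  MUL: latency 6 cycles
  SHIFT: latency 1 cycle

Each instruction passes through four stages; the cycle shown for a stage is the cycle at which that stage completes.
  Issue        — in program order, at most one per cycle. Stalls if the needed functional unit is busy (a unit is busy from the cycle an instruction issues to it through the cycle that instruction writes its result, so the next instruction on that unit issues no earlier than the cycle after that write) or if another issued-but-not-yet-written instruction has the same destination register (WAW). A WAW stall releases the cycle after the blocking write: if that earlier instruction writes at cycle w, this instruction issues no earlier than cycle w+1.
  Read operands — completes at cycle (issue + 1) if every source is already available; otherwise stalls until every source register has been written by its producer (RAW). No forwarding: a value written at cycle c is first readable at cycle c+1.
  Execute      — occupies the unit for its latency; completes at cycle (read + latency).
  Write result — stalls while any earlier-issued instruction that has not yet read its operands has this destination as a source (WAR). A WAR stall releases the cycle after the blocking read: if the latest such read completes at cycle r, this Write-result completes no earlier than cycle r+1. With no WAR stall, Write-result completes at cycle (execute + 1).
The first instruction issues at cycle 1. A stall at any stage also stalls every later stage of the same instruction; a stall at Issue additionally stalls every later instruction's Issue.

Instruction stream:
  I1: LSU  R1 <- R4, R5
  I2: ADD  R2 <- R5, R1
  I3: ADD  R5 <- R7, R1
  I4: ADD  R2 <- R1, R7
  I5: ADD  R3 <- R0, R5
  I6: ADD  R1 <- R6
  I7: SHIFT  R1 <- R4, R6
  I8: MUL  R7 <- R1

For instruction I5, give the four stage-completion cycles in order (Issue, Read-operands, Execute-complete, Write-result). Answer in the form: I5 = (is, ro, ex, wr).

I5 = (19, 20, 22, 23)

[I1] 1/2/3/4
[I2] 2/5/7/8  (RAW R1: wait I1 write@4)
[I3] 9/10/12/13  (struct: ADD busy until I2 writes@8)
[I4] 14/15/17/18  (struct: ADD busy until I3 writes@13)
[I5] 19/20/22/23  (struct: ADD busy until I4 writes@18)
[I6] 24/25/27/28  (struct: ADD busy until I5 writes@23)
[I7] 29/30/31/32  (WAW R1: wait I6 write@28)
[I8] 30/33/39/40  (RAW R1: wait I7 write@32)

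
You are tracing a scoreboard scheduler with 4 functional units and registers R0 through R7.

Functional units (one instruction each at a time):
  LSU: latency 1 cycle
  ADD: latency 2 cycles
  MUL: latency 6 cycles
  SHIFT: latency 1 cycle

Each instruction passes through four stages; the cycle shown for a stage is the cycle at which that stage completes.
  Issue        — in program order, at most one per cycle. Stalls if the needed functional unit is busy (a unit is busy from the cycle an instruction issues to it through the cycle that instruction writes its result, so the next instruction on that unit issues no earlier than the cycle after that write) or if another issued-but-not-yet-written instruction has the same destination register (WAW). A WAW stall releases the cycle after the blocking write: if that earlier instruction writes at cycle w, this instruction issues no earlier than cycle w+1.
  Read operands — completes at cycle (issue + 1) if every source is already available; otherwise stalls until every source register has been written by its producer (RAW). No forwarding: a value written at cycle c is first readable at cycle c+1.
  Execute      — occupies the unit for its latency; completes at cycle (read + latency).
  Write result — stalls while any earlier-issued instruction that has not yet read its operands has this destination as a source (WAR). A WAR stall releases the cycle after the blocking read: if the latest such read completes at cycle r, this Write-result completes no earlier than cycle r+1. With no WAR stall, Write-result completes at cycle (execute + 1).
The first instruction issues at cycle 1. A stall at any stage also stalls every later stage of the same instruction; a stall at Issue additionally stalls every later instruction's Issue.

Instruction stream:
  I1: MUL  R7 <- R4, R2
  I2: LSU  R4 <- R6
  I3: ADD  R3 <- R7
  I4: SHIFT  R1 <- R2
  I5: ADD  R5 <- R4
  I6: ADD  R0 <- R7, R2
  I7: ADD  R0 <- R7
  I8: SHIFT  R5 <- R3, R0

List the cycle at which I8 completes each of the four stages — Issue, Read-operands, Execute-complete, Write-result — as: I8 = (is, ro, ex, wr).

c1: I1 dispatched to MUL
c2: I1 operands ready; I2 dispatched to LSU
c3: I2 operands ready; I3 dispatched to ADD
c4: I2 complete; I4 dispatched to SHIFT
c5: R4←I2; I4 operands ready
c6: I4 complete
c7: R1←I4
c8: I1 complete
c9: R7←I1
c10: I3 operands ready
c12: I3 complete
c13: R3←I3
c14: I5 dispatched to ADD
c15: I5 operands ready
c17: I5 complete
c18: R5←I5
c19: I6 dispatched to ADD
c20: I6 operands ready
c22: I6 complete
c23: R0←I6
c24: I7 dispatched to ADD
c25: I7 operands ready; I8 dispatched to SHIFT
c27: I7 complete
c28: R0←I7
c29: I8 operands ready
c30: I8 complete
c31: R5←I8

I8 = (25, 29, 30, 31)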